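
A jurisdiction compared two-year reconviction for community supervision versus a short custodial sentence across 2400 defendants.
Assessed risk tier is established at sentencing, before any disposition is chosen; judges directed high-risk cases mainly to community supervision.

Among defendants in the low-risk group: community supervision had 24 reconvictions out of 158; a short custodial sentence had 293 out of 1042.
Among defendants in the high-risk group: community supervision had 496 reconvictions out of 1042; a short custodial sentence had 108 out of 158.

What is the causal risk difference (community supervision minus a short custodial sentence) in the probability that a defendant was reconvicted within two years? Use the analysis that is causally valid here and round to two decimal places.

-0.17

community supervision is lower inside every assessed risk tier stratum but a short custodial sentence is lower in aggregate. Whether to stratify depends on how assessed risk tier relates to the disposition.
Nothing the disposition does changes assessed risk tier; the imbalance is an allocation artefact. With assessed risk tier also predicting the outcome, the pooled figure is confounded, and the within-stratum comparison is the causal one.
Adjusting over the population distribution of assessed risk tier: 0.500·(0.152−0.281) + 0.500·(0.476−0.684) = -0.168.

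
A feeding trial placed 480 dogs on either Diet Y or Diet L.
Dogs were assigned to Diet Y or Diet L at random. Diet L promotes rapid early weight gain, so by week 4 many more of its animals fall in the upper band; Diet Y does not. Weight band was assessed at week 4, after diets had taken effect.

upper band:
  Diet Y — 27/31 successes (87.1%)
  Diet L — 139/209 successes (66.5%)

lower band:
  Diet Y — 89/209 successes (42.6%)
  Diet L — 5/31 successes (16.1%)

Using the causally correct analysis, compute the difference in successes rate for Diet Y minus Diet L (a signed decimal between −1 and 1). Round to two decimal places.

The week-4 weight band-specific comparison favours Diet Y throughout, but the pooled figures favour Diet L. The question is whether to condition on week-4 weight band.
Week-4 weight band is downstream of the diet. One should not condition on a consequence of treatment, so the overall rates are the right comparison.
The causal difference is the pooled difference: 0.483 − 0.600 = -0.117.

-0.12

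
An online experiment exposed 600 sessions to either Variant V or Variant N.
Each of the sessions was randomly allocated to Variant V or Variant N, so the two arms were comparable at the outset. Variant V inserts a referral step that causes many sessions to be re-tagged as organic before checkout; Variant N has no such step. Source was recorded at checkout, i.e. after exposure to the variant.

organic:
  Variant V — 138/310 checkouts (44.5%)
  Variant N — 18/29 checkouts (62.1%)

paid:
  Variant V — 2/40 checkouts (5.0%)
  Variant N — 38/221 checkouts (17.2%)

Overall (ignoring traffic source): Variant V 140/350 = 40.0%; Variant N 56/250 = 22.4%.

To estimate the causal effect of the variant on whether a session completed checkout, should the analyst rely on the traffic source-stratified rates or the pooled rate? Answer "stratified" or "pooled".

pooled

Because the variant influences traffic source, traffic source is a post-treatment mediator, not a confounder. Stratifying on it would bias the estimate; the causal effect is the crude pooled difference.
Pooled: Variant V 40.0% vs Variant N 22.4%; Variant V is higher overall.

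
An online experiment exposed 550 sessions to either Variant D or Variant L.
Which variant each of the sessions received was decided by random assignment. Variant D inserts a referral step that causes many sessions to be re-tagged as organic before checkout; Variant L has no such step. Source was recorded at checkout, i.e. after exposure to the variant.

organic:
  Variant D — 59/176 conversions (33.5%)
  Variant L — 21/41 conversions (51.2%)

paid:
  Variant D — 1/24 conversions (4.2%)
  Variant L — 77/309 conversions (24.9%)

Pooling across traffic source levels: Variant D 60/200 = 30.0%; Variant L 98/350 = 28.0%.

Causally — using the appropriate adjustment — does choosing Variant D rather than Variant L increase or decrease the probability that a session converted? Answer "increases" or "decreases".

Variant L is higher inside every traffic source stratum but Variant D is higher in aggregate. Whether to stratify depends on how traffic source relates to the variant.
The distribution of traffic source is itself part of what the variant does — it is an intermediate outcome. Holding it fixed would remove that part of the effect; the total effect is the pooled difference.
Pooled: Variant D 30.0% vs Variant L 28.0%; Variant D is higher overall.

increases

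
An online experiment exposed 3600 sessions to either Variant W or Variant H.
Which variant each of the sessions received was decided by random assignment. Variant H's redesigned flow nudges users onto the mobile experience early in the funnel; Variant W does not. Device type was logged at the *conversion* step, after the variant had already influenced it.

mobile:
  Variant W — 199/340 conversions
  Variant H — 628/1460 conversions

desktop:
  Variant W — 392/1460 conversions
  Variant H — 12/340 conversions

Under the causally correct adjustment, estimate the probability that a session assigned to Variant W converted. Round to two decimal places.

Device type here is a post-treatment variable shaped by the variant; conditioning on it would introduce bias rather than remove it. The overall comparison is the causal one.
So P(outcome | do(Variant W)) is just the pooled rate for Variant W: 591/1800 = 0.328.

0.33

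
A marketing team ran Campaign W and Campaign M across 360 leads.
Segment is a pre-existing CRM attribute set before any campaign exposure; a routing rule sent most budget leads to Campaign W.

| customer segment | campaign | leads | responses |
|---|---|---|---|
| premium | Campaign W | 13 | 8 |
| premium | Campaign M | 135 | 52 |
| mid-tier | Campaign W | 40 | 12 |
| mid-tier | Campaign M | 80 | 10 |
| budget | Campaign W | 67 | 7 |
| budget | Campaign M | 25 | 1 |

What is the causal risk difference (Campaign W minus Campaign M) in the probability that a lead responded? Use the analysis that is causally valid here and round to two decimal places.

The stratified and pooled comparisons disagree (Campaign W wins within each customer segment; Campaign M wins overall), so the answer turns on the causal role of customer segment.
Customer segment differs across campaigns for reasons unrelated to any effect of the campaign itself, and it separately predicts the outcome — a classic confounder. We must compare within customer segment levels.
Adjusting over the population distribution of customer segment: 0.411·(0.615−0.385) + 0.333·(0.300−0.125) + 0.256·(0.104−0.040) = +0.169.

+0.17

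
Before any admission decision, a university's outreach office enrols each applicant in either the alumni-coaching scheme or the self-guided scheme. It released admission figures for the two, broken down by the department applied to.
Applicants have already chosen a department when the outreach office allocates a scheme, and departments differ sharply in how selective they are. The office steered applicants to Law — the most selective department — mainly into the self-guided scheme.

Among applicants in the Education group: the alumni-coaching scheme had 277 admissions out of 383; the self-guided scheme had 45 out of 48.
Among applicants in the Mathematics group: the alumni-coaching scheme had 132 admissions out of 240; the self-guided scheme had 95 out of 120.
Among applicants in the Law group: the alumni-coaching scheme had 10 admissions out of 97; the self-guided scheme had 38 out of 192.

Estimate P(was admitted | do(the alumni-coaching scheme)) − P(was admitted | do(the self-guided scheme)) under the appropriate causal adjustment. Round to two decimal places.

Department is set before the outreach scheme has any effect — it is not caused by the outreach scheme — and it independently drives the outcome. That makes it a confounder, so the causal comparison is within department levels.
Adjusting over the population distribution of department: 0.399·(0.723−0.938) + 0.333·(0.550−0.792) + 0.268·(0.103−0.198) = -0.191.

-0.19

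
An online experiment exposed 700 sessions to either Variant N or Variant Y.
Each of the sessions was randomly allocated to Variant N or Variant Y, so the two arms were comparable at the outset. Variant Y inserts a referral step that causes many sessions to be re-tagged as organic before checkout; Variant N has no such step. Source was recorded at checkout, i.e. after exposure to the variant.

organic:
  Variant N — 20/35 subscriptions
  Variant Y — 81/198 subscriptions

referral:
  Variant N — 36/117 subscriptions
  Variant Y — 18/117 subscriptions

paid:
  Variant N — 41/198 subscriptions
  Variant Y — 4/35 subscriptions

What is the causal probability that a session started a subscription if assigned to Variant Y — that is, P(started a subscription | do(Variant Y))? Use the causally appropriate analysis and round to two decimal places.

0.29

Within every traffic source level Variant N has the higher rate, yet pooled Variant Y does — Simpson's reversal.
Stratifying would compare variants among sessions the variants themselves sorted into traffic source groups — a form of selection on an intermediate. The unconditioned pooled rates give the total causal effect.
So P(outcome | do(Variant Y)) is just the pooled rate for Variant Y: 103/350 = 0.294.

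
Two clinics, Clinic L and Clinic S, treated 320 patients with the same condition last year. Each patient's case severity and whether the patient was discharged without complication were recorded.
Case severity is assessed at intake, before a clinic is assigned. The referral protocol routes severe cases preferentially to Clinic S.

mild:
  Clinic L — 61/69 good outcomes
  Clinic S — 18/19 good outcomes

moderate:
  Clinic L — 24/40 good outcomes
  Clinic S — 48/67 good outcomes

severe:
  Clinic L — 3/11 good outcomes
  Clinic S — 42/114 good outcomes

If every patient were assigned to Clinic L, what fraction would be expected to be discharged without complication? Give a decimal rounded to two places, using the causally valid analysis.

0.55

The case severity-specific comparison favours Clinic S throughout, but the pooled figures favour Clinic L. The question is whether to condition on case severity.
The imbalance in case severity arose from how patients were allocated, not from anything the clinic did; and case severity independently affects the outcome. The pooled gap is confounded — condition on case severity.
Standardising Clinic L to the population case severity mix: 0.275·61/69 + 0.334·24/40 + 0.391·3/11 = 0.550.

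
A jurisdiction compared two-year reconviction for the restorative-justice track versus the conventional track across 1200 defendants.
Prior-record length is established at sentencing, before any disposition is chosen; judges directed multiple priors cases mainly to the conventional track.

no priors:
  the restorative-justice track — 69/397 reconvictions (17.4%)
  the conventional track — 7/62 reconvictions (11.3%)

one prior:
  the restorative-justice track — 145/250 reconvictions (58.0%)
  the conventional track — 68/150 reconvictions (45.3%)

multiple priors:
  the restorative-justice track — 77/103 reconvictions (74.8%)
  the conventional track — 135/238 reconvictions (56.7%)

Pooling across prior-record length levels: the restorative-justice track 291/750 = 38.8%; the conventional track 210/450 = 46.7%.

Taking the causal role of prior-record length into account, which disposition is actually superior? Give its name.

Nothing the disposition does changes prior-record length; the imbalance is an allocation artefact. With prior-record length also predicting the outcome, the pooled figure is confounded, and the within-stratum comparison is the causal one.
Within each level — no priors: 17.4% vs 11.3%; one prior: 58.0% vs 45.3%; multiple priors: 74.8% vs 56.7% — the conventional track is lower every time.

the conventional track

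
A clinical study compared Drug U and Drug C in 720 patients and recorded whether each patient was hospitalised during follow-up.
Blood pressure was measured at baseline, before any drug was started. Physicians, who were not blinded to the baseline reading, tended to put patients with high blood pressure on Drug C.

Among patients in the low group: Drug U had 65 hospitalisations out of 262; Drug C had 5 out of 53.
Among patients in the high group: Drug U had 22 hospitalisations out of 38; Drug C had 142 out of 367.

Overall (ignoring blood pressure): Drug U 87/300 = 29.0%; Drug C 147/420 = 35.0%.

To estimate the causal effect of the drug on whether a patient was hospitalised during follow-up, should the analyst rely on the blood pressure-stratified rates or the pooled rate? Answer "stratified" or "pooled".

Drug C is lower inside every blood pressure stratum but Drug U is lower in aggregate. Whether to stratify depends on how blood pressure relates to the drug.
Blood pressure is set before the drug has any effect — it is not caused by the drug — and it independently drives the outcome. That makes it a confounder, so the causal comparison is within blood pressure levels.
Within each level — low: 24.8% vs 9.4%; high: 57.9% vs 38.7% — Drug C is lower every time.

stratified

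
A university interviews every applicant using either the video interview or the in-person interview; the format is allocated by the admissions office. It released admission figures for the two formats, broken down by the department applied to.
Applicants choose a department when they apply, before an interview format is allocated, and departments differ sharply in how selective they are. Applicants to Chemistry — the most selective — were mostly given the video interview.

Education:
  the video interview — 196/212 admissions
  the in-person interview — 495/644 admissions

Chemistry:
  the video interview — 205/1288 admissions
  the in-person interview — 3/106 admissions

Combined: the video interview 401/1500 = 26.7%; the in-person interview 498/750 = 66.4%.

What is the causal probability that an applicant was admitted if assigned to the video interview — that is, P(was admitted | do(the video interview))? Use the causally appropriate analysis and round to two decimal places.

Here department is a common cause — it drives both which interview format a case falls under and the outcome. The crude comparison mixes populations; the stratum-specific rates are the causally relevant ones.
Standardising the video interview to the population department mix: 0.380·196/212 + 0.620·205/1288 = 0.450.

0.45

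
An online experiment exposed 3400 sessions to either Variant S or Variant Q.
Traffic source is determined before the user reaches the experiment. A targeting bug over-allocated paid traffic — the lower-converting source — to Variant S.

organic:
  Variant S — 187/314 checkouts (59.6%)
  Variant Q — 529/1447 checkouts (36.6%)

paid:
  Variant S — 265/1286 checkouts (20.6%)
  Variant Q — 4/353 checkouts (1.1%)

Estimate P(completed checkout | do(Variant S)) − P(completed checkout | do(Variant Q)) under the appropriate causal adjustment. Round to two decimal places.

+0.21

The traffic source-specific comparison favours Variant S throughout, but the pooled figures favour Variant Q. The question is whether to condition on traffic source.
Since traffic source is a pre-existing factor (not a product of the variant) and it affects the outcome on its own, it is a confounder. The stratified rates, not the pooled rate, identify the causal effect.
Adjusting over the population distribution of traffic source: 0.518·(0.596−0.366) + 0.482·(0.206−0.011) = +0.213.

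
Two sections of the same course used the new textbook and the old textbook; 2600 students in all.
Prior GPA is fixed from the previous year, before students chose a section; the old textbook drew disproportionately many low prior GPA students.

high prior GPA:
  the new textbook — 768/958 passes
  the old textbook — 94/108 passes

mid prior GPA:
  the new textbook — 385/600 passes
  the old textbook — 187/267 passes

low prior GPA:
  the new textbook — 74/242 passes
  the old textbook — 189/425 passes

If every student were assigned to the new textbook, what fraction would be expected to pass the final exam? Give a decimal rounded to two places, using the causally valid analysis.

0.62

The prior GPA band-specific comparison favours the old textbook throughout, but the pooled figures favour the new textbook. The question is whether to condition on prior GPA band.
The imbalance in prior GPA band arose from how students were allocated, not from anything the teaching method did; and prior GPA band independently affects the outcome. The pooled gap is confounded — condition on prior GPA band.
Standardising the new textbook to the population prior GPA band mix: 0.410·768/958 + 0.333·385/600 + 0.257·74/242 = 0.621.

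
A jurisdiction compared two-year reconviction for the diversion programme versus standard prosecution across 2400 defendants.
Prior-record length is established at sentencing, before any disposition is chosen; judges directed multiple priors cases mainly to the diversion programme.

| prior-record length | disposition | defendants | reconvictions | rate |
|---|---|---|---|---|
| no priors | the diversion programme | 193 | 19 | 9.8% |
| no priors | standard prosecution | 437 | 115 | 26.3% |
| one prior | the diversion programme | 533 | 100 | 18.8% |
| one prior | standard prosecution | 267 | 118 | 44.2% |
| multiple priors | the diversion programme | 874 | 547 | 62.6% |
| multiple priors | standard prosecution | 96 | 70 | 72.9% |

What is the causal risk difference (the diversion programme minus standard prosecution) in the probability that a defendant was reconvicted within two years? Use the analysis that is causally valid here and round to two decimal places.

-0.17

the diversion programme is lower inside every prior-record length stratum but standard prosecution is lower in aggregate. Whether to stratify depends on how prior-record length relates to the disposition.
Prior-record length satisfies the back-door criterion: it is not a descendant of the disposition, and it blocks the spurious path from disposition to outcome. Adjusting for it (i.e., using the within-prior-record length rates) gives the causal effect.
Adjusting over the population distribution of prior-record length: 0.263·(0.098−0.263) + 0.333·(0.188−0.442) + 0.404·(0.626−0.729) = -0.170.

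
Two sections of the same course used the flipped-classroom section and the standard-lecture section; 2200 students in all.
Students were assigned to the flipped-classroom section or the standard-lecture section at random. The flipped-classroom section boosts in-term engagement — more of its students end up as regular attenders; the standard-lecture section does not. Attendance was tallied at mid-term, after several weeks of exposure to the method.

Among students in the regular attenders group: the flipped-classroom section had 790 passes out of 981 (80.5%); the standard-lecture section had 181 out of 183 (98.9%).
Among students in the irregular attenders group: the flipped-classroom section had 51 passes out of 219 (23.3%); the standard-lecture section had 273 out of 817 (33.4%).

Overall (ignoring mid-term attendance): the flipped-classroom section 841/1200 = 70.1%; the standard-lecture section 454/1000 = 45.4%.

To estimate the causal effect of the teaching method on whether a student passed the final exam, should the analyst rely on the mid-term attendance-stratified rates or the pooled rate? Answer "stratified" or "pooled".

pooled

Stratifying would compare teaching methods among students the teaching methods themselves sorted into mid-term attendance groups — a form of selection on an intermediate. The unconditioned pooled rates give the total causal effect.
Pooled: the flipped-classroom section 70.1% vs the standard-lecture section 45.4%; the flipped-classroom section is higher overall.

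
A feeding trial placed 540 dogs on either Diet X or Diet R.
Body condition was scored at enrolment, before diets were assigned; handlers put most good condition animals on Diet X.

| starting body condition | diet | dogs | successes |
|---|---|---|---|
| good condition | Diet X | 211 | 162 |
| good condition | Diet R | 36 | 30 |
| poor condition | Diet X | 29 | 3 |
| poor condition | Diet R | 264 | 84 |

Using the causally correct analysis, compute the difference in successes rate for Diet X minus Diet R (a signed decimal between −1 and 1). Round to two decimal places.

-0.15

Diet R is higher inside every starting body condition stratum but Diet X is higher in aggregate. Whether to stratify depends on how starting body condition relates to the diet.
Here starting body condition is a common cause — it drives both which diet a case falls under and the outcome. The crude comparison mixes populations; the stratum-specific rates are the causally relevant ones.
Adjusting over the population distribution of starting body condition: 0.457·(0.768−0.833) + 0.543·(0.103−0.318) = -0.147.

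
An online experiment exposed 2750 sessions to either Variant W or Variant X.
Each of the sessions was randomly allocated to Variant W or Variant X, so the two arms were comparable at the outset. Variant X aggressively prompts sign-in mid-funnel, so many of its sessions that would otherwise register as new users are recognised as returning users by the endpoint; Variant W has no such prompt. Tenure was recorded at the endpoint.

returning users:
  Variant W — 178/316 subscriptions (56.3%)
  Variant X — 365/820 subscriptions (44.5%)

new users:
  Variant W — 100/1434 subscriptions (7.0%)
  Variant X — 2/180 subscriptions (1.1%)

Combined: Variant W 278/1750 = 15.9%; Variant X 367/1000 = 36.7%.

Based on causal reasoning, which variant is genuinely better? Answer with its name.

The user tenure-specific comparison favours Variant W throughout, but the pooled figures favour Variant X. The question is whether to condition on user tenure.
Stratifying would compare variants among sessions the variants themselves sorted into user tenure groups — a form of selection on an intermediate. The unconditioned pooled rates give the total causal effect.
Pooled: Variant W 15.9% vs Variant X 36.7%; Variant X is higher overall.

Variant X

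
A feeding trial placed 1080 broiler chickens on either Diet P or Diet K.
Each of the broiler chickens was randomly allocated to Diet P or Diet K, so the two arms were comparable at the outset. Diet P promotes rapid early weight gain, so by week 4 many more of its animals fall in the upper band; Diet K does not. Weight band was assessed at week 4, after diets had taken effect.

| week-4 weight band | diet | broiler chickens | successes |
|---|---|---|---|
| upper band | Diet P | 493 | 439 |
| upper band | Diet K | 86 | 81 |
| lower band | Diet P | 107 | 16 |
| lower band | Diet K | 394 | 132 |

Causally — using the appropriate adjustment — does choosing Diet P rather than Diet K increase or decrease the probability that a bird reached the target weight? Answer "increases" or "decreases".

increases

Week-4 weight band lies on the pathway diet → week-4 weight band → outcome, so adjusting for it blocks the indirect effect. For the total causal effect of diet, use the unadjusted pooled rates.
Pooled: Diet P 75.8% vs Diet K 44.4%; Diet P is higher overall.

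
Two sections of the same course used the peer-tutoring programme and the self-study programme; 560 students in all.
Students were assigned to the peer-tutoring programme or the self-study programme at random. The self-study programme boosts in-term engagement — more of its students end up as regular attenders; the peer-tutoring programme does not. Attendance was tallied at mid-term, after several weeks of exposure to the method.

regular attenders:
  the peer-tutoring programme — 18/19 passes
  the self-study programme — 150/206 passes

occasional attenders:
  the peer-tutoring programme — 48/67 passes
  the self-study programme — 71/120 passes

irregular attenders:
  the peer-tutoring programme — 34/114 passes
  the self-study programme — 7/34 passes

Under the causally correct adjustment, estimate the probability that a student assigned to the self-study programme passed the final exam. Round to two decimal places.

The stratified and pooled comparisons disagree (the peer-tutoring programme wins within each mid-term attendance; the self-study programme wins overall), so the answer turns on the causal role of mid-term attendance.
Stratifying would compare teaching methods among students the teaching methods themselves sorted into mid-term attendance groups — a form of selection on an intermediate. The unconditioned pooled rates give the total causal effect.
So P(outcome | do(the self-study programme)) is just the pooled rate for the self-study programme: 228/360 = 0.633.

0.63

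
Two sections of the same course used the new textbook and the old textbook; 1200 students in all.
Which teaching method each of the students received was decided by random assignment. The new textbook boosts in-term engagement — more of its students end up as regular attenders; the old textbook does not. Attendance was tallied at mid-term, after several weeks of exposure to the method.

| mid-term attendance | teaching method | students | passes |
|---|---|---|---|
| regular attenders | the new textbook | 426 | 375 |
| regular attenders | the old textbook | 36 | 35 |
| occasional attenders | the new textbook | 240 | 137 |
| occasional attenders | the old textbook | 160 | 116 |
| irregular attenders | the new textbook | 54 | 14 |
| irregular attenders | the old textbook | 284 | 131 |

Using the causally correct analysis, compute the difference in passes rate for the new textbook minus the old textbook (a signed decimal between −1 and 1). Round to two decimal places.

+0.14

The stratified and pooled comparisons disagree (the old textbook wins within each mid-term attendance; the new textbook wins overall), so the answer turns on the causal role of mid-term attendance.
Because the teaching method influences mid-term attendance, mid-term attendance is a post-treatment mediator, not a confounder. Stratifying on it would bias the estimate; the causal effect is the crude pooled difference.
The causal difference is the pooled difference: 0.731 − 0.588 = +0.143.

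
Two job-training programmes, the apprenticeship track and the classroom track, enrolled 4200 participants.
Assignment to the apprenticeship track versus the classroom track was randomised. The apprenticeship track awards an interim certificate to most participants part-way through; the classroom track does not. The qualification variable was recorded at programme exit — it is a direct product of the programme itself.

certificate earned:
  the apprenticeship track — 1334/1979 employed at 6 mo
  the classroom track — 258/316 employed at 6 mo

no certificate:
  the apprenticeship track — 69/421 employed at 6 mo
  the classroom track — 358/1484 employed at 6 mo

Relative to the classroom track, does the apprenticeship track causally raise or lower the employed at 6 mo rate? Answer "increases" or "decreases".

Qualification attained during the programme here is a post-treatment variable shaped by the programme; conditioning on it would introduce bias rather than remove it. The overall comparison is the causal one.
Pooled: the apprenticeship track 58.5% vs the classroom track 34.2%; the apprenticeship track is higher overall.

increases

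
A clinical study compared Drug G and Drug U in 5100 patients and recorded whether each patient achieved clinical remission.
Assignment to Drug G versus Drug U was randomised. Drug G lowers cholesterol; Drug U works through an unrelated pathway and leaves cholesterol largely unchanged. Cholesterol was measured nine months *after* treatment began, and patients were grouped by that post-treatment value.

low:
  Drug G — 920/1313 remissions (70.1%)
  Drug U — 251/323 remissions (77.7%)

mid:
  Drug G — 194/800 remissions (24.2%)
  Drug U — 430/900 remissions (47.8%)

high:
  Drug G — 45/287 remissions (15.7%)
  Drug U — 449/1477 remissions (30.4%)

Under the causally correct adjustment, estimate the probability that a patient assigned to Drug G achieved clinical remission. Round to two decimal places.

0.48

Because the drug influences cholesterol, cholesterol is a post-treatment mediator, not a confounder. Stratifying on it would bias the estimate; the causal effect is the crude pooled difference.
So P(outcome | do(Drug G)) is just the pooled rate for Drug G: 1159/2400 = 0.483.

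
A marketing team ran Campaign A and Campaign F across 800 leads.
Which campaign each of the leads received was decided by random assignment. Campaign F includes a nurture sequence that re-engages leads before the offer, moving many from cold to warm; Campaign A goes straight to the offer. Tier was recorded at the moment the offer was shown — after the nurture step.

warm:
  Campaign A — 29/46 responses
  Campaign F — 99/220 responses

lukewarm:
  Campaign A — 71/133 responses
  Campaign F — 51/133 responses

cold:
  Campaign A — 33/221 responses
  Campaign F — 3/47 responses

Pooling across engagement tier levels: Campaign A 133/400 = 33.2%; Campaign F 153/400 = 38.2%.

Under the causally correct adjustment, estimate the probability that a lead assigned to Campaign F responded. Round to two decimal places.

Engagement tier is downstream of the campaign. One should not condition on a consequence of treatment, so the overall rates are the right comparison.
So P(outcome | do(Campaign F)) is just the pooled rate for Campaign F: 153/400 = 0.383.

0.38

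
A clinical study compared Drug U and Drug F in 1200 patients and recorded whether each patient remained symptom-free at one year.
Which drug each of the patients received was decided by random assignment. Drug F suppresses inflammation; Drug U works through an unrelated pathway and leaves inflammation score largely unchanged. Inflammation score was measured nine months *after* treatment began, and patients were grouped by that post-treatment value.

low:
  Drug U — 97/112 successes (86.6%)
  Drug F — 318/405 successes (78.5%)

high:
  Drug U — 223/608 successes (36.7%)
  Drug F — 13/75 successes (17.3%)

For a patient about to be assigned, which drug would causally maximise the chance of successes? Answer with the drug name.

Drug U is higher inside every inflammation score stratum but Drug F is higher in aggregate. Whether to stratify depends on how inflammation score relates to the drug.
Inflammation score lies on the pathway drug → inflammation score → outcome, so adjusting for it blocks the indirect effect. For the total causal effect of drug, use the unadjusted pooled rates.
Pooled: Drug U 44.4% vs Drug F 69.0%; Drug F is higher overall.

Drug F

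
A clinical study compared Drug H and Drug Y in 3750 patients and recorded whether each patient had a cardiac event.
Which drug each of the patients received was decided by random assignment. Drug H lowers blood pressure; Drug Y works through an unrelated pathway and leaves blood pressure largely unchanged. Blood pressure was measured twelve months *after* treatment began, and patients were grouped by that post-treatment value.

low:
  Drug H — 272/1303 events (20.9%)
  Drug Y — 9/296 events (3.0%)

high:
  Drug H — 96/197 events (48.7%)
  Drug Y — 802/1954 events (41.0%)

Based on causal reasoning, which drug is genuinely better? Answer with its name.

Drug H

Drug Y is lower inside every blood pressure stratum but Drug H is lower in aggregate. Whether to stratify depends on how blood pressure relates to the drug.
Because the drug influences blood pressure, blood pressure is a post-treatment mediator, not a confounder. Stratifying on it would bias the estimate; the causal effect is the crude pooled difference.
Pooled: Drug H 24.5% vs Drug Y 36.0%; Drug H is lower overall.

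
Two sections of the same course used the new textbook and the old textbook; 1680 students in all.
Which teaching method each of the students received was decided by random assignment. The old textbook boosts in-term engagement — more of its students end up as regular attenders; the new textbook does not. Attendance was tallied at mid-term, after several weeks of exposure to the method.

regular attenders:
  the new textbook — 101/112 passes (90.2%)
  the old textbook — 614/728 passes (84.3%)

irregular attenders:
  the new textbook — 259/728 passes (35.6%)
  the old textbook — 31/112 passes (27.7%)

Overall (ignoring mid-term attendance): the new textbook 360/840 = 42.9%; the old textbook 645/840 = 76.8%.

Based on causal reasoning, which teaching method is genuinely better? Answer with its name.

the old textbook

Within every mid-term attendance level the new textbook has the higher rate, yet pooled the old textbook does — Simpson's reversal.
Stratifying would compare teaching methods among students the teaching methods themselves sorted into mid-term attendance groups — a form of selection on an intermediate. The unconditioned pooled rates give the total causal effect.
Pooled: the new textbook 42.9% vs the old textbook 76.8%; the old textbook is higher overall.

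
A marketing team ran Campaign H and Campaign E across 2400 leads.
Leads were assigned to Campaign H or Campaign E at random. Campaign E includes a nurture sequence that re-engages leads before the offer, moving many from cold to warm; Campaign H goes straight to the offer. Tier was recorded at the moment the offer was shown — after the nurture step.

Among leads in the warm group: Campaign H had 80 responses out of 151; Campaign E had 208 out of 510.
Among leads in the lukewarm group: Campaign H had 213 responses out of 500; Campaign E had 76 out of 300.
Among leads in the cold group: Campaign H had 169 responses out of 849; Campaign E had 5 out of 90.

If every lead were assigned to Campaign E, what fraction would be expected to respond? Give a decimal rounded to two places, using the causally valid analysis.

0.32

The stratified and pooled comparisons disagree (Campaign H wins within each engagement tier; Campaign E wins overall), so the answer turns on the causal role of engagement tier.
Stratifying would compare campaigns among leads the campaigns themselves sorted into engagement tier groups — a form of selection on an intermediate. The unconditioned pooled rates give the total causal effect.
So P(outcome | do(Campaign E)) is just the pooled rate for Campaign E: 289/900 = 0.321.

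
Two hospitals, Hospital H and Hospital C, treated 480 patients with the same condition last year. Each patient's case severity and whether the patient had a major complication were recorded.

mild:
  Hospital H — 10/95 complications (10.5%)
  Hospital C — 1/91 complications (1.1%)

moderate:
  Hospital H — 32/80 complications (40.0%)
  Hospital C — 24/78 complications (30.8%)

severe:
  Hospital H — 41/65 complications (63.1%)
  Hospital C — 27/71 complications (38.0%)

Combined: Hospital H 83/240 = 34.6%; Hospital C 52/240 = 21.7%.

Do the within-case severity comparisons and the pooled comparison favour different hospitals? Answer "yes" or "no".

no

Within each case severity level (mild 10.5% vs 1.1%; moderate 40.0% vs 30.8%; severe 63.1% vs 38.0%), Hospital C has the lower rate every time. Pooled: 34.6% vs 21.7% — Hospital C has the lower rate overall. They agree.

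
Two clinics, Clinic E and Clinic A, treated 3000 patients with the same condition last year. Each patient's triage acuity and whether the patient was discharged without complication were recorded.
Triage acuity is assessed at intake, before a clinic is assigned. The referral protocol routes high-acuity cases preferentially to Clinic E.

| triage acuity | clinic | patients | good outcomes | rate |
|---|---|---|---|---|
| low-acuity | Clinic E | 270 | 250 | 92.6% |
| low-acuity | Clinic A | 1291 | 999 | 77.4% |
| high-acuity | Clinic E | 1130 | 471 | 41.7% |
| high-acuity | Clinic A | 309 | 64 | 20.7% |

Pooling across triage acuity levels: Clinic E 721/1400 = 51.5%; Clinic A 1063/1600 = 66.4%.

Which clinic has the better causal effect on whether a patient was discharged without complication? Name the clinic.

The triage acuity-specific comparison favours Clinic E throughout, but the pooled figures favour Clinic A. The question is whether to condition on triage acuity.
Here triage acuity is a common cause — it drives both which clinic a case falls under and the outcome. The crude comparison mixes populations; the stratum-specific rates are the causally relevant ones.
Within each level — low-acuity: 92.6% vs 77.4%; high-acuity: 41.7% vs 20.7% — Clinic E is higher every time.

Clinic E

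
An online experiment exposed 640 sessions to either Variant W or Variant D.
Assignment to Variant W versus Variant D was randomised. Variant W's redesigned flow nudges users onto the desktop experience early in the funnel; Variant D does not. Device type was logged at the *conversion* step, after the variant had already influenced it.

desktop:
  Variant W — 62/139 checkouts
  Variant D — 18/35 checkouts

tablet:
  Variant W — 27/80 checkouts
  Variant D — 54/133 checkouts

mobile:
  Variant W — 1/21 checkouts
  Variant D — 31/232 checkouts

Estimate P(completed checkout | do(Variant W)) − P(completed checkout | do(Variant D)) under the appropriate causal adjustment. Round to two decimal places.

+0.12

The stratified and pooled comparisons disagree (Variant D wins within each device type; Variant W wins overall), so the answer turns on the causal role of device type.
The distribution of device type is itself part of what the variant does — it is an intermediate outcome. Holding it fixed would remove that part of the effect; the total effect is the pooled difference.
The causal difference is the pooled difference: 0.375 − 0.258 = +0.117.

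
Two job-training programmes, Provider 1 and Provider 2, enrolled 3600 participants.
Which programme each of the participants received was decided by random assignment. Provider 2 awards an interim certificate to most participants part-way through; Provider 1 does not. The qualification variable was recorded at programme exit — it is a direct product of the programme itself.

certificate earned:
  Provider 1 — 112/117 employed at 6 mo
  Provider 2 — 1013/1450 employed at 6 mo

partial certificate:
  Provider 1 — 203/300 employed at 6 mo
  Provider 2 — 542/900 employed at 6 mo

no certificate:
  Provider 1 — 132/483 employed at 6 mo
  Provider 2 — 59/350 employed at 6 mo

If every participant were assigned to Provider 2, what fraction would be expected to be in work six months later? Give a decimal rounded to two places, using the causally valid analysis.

Within every qualification attained during the programme level Provider 1 has the higher rate, yet pooled Provider 2 does — Simpson's reversal.
Qualification attained during the programme is recorded after the programme and is itself shifted by it — it sits on the causal path from programme to outcome. Conditioning on a mediator would strip out part of the effect we want; the pooled comparison gives the total causal effect.
So P(outcome | do(Provider 2)) is just the pooled rate for Provider 2: 1614/2700 = 0.598.

0.60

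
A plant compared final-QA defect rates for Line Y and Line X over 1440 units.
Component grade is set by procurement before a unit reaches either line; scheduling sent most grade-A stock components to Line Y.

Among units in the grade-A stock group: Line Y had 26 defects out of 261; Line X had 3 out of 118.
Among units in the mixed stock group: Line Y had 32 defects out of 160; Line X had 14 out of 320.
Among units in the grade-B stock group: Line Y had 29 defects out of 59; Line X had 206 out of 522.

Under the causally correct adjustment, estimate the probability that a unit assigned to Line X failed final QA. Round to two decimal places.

0.18

Since component grade is a pre-existing factor (not a product of the line) and it affects the outcome on its own, it is a confounder. The stratified rates, not the pooled rate, identify the causal effect.
Standardising Line X to the population component grade mix: 0.263·3/118 + 0.333·14/320 + 0.403·206/522 = 0.180.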